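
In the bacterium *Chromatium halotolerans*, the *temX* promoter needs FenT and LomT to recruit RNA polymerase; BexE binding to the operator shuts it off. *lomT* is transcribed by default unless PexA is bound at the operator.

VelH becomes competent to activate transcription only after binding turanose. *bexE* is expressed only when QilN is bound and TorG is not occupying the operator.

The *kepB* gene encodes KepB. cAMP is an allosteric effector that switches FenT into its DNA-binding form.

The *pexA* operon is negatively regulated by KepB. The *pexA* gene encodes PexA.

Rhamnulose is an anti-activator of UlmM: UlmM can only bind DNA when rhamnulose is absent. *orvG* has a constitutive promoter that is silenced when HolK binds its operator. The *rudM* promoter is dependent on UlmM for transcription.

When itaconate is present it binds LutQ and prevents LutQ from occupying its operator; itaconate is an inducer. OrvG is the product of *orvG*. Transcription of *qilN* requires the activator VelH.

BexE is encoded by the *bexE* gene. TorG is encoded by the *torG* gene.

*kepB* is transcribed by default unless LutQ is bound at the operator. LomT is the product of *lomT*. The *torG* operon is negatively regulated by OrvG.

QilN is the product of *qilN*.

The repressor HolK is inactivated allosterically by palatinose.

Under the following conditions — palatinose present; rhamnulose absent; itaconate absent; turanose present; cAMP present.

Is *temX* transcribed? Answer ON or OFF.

cAMP is present, so FenT is active.
Itaconate is absent, so LutQ is active.
With repressor LutQ bound, *kepB* is not transcribed.
So KepB is not produced.
With no repressor bound, *pexA* is transcribed.
So PexA is produced and active.
With repressor PexA bound, *lomT* is not transcribed.
So LomT is not produced.
Palatinose is present, so HolK is inactive.
With no repressor bound, *orvG* is transcribed.
So OrvG is produced and active.
With repressor OrvG bound, *torG* is not transcribed.
So TorG is not produced.
Turanose is present, so VelH is active.
No repressor is bound and VelH is active, so *qilN* is transcribed.
So QilN is produced and active.
No repressor is bound and QilN is active, so *bexE* is transcribed.
So BexE is produced and active.
With repressor BexE bound, *temX* is not transcribed.

OFF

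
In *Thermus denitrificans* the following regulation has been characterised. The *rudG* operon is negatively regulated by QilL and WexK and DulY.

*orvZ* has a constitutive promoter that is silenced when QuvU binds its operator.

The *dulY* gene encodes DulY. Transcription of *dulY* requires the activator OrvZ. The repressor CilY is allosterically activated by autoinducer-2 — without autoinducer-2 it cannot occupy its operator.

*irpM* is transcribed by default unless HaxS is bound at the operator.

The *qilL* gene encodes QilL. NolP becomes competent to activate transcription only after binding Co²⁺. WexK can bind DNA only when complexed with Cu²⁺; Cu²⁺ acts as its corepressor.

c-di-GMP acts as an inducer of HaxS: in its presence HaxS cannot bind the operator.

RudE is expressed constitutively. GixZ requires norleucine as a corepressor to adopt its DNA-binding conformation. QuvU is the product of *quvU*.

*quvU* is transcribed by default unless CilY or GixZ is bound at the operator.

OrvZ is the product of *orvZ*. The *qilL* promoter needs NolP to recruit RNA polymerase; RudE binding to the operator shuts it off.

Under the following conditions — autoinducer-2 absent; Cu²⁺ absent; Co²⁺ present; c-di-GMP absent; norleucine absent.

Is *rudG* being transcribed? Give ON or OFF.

RudE is produced constitutively and is active.
Co²⁺ is present, so NolP is active.
With repressor RudE bound, *qilL* is not transcribed.
So QilL is not produced.
Cu²⁺ is absent, so WexK is inactive.
Autoinducer-2 is absent, so CilY is inactive.
Norleucine is absent, so GixZ is inactive.
With no repressor bound, *quvU* is transcribed.
So QuvU is produced and active.
With repressor QuvU bound, *orvZ* is not transcribed.
So OrvZ is not produced.
Required activator OrvZ is absent, so *dulY* is not transcribed.
So DulY is not produced.
With no repressor bound, *rudG* is transcribed.

ON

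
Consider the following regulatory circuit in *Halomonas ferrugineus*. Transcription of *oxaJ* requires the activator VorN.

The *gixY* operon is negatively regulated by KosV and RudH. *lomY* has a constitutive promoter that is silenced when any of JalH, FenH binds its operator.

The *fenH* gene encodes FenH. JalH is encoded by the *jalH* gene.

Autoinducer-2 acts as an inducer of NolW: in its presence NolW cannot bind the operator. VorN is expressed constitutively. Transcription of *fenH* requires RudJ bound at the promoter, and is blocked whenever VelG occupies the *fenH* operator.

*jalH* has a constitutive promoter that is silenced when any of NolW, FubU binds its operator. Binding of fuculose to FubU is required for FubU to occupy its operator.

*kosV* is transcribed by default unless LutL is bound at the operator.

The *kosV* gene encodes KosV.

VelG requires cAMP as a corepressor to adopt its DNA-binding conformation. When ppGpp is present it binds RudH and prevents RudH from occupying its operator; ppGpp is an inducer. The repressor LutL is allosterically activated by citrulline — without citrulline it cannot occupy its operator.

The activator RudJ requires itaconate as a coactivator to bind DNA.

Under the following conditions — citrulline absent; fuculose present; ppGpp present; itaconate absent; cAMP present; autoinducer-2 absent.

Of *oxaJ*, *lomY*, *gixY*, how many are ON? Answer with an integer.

2

VorN is produced constitutively and is active.
No repressor is bound and VorN is active, so *oxaJ* is transcribed.
→ *oxaJ* is ON.
Autoinducer-2 is absent, so NolW is active.
Fuculose is present, so FubU is active.
With repressor NolW bound, *jalH* is not transcribed.
So JalH is not produced.
Itaconate is absent, so RudJ is inactive.
cAMP is present, so VelG is active.
With repressor VelG bound, *fenH* is not transcribed.
So FenH is not produced.
With no repressor bound, *lomY* is transcribed.
→ *lomY* is ON.
Citrulline is absent, so LutL is inactive.
With no repressor bound, *kosV* is transcribed.
So KosV is produced and active.
ppGpp is present, so RudH is inactive.
With repressor KosV bound, *gixY* is not transcribed.
→ *gixY* is OFF.
2 of the 3 genes are transcribed.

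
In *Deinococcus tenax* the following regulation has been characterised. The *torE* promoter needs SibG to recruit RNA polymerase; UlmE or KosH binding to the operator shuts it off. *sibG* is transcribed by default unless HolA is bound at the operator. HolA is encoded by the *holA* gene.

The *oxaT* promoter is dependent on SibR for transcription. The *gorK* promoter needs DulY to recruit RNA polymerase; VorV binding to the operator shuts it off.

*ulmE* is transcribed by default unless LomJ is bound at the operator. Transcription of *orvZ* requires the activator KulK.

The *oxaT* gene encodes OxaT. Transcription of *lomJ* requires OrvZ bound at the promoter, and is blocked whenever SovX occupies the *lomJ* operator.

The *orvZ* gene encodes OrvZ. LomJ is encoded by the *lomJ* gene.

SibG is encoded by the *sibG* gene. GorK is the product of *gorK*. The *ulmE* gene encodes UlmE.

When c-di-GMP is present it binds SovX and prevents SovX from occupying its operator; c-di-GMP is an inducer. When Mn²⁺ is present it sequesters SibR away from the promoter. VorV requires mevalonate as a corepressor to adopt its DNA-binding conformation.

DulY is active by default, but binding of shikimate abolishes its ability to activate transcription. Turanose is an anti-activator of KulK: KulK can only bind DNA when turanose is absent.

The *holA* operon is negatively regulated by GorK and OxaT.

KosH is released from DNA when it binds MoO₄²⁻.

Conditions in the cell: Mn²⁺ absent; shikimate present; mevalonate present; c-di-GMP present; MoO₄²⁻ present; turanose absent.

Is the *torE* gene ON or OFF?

ON

c-di-GMP is present, so SovX is inactive.
Turanose is absent, so KulK is active.
No repressor is bound and KulK is active, so *orvZ* is transcribed.
So OrvZ is produced and active.
No repressor is bound and OrvZ is active, so *lomJ* is transcribed.
So LomJ is produced and active.
With repressor LomJ bound, *ulmE* is not transcribed.
So UlmE is not produced.
MoO₄²⁻ is present, so KosH is inactive.
Mevalonate is present, so VorV is active.
Shikimate is present, so DulY is inactive.
With repressor VorV bound, *gorK* is not transcribed.
So GorK is not produced.
Mn²⁺ is absent, so SibR is active.
No repressor is bound and SibR is active, so *oxaT* is transcribed.
So OxaT is produced and active.
With repressor OxaT bound, *holA* is not transcribed.
So HolA is not produced.
With no repressor bound, *sibG* is transcribed.
So SibG is produced and active.
No repressor is bound and SibG is active, so *torE* is transcribed.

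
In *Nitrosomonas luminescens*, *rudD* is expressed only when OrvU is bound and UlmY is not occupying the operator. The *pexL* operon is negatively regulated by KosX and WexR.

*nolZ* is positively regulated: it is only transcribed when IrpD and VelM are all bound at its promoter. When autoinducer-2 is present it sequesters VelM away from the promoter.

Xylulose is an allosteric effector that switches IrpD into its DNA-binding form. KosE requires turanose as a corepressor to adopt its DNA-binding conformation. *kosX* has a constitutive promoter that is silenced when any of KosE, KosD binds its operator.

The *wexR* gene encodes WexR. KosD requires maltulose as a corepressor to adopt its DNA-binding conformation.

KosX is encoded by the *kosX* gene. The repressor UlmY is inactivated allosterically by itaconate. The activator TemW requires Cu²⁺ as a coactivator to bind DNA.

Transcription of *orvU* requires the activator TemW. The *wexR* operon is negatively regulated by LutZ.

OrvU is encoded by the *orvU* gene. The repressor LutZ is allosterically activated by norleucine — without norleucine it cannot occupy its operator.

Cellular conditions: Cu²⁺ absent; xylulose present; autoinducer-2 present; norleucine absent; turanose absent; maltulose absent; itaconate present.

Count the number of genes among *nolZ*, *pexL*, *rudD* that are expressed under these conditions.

0

Xylulose is present, so IrpD is active.
Autoinducer-2 is present, so VelM is inactive.
Required activator VelM is absent, so *nolZ* is not transcribed.
→ *nolZ* is OFF.
Turanose is absent, so KosE is inactive.
Maltulose is absent, so KosD is inactive.
With no repressor bound, *kosX* is transcribed.
So KosX is produced and active.
Norleucine is absent, so LutZ is inactive.
With no repressor bound, *wexR* is transcribed.
So WexR is produced and active.
With repressor KosX bound, *pexL* is not transcribed.
→ *pexL* is OFF.
Cu²⁺ is absent, so TemW is inactive.
Required activator TemW is absent, so *orvU* is not transcribed.
So OrvU is not produced.
Itaconate is present, so UlmY is inactive.
Required activator OrvU is absent, so *rudD* is not transcribed.
→ *rudD* is OFF.
0 of the 3 genes are transcribed.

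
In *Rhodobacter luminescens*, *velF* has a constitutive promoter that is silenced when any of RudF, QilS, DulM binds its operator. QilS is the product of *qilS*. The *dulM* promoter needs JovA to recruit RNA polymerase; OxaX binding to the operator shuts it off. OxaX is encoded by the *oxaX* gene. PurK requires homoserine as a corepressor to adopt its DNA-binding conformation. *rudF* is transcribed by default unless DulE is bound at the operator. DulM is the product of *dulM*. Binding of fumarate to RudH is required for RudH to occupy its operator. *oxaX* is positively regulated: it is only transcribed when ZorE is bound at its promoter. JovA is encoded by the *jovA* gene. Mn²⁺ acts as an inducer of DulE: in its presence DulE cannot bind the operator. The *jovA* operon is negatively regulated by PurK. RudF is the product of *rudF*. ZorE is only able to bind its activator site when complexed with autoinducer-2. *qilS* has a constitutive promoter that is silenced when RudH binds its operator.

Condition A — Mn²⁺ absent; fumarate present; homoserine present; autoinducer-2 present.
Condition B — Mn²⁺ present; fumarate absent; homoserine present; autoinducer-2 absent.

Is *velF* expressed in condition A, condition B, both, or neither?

Condition A:
Mn²⁺ is absent, so DulE is active.
With repressor DulE bound, *rudF* is not transcribed.
So RudF is not produced.
Fumarate is present, so RudH is active.
With repressor RudH bound, *qilS* is not transcribed.
So QilS is not produced.
Homoserine is present, so PurK is active.
With repressor PurK bound, *jovA* is not transcribed.
So JovA is not produced.
Autoinducer-2 is present, so ZorE is active.
No repressor is bound and ZorE is active, so *oxaX* is transcribed.
So OxaX is produced and active.
With repressor OxaX bound, *dulM* is not transcribed.
So DulM is not produced.
With no repressor bound, *velF* is transcribed.
→ *velF* is ON in A.
Condition B:
Mn²⁺ is present, so DulE is inactive.
With no repressor bound, *rudF* is transcribed.
So RudF is produced and active.
Fumarate is absent, so RudH is inactive.
With no repressor bound, *qilS* is transcribed.
So QilS is produced and active.
Homoserine is present, so PurK is active.
With repressor PurK bound, *jovA* is not transcribed.
So JovA is not produced.
Autoinducer-2 is absent, so ZorE is inactive.
Required activator ZorE is absent, so *oxaX* is not transcribed.
So OxaX is not produced.
Required activator JovA is absent, so *dulM* is not transcribed.
So DulM is not produced.
With repressor RudF bound, *velF* is not transcribed.
→ *velF* is OFF in B.

A only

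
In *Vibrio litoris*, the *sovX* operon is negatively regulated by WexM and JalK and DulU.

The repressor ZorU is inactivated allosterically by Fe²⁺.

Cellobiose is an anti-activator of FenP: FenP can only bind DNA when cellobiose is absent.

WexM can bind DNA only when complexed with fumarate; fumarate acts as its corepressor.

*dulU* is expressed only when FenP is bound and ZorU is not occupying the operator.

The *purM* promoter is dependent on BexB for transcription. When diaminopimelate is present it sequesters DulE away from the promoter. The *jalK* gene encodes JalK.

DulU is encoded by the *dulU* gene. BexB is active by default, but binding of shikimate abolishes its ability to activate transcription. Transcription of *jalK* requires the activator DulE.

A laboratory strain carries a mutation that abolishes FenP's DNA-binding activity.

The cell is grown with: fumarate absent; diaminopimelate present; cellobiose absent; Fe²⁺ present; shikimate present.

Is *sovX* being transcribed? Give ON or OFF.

Fumarate is absent, so WexM is inactive.
Diaminopimelate is present, so DulE is inactive.
Required activator DulE is absent, so *jalK* is not transcribed.
So JalK is not produced.
Fe²⁺ is present, so ZorU is inactive.
FenP is non-functional in this strain, so it has no effect.
Required activator FenP is absent, so *dulU* is not transcribed.
So DulU is not produced.
With no repressor bound, *sovX* is transcribed.

ON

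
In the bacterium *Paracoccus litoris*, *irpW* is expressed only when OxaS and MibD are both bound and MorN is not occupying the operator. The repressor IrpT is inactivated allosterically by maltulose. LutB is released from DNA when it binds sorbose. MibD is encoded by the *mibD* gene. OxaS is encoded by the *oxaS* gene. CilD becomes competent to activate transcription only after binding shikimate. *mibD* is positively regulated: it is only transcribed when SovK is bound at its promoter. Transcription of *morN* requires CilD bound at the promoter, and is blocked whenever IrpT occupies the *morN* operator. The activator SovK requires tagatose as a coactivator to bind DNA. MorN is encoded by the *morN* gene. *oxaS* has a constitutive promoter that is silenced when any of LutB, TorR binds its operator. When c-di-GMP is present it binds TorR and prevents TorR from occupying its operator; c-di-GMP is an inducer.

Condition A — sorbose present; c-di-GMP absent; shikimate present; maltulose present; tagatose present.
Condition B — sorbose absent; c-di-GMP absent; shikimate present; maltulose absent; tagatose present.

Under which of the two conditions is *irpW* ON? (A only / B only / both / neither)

neither

Condition A:
Sorbose is present, so LutB is inactive.
c-di-GMP is absent, so TorR is active.
With repressor TorR bound, *oxaS* is not transcribed.
So OxaS is not produced.
Shikimate is present, so CilD is active.
Maltulose is present, so IrpT is inactive.
No repressor is bound and CilD is active, so *morN* is transcribed.
So MorN is produced and active.
Tagatose is present, so SovK is active.
No repressor is bound and SovK is active, so *mibD* is transcribed.
So MibD is produced and active.
With repressor MorN bound, *irpW* is not transcribed.
→ *irpW* is OFF in A.
Condition B:
Sorbose is absent, so LutB is active.
c-di-GMP is absent, so TorR is active.
With repressor LutB bound, *oxaS* is not transcribed.
So OxaS is not produced.
Shikimate is present, so CilD is active.
Maltulose is absent, so IrpT is active.
With repressor IrpT bound, *morN* is not transcribed.
So MorN is not produced.
Tagatose is present, so SovK is active.
No repressor is bound and SovK is active, so *mibD* is transcribed.
So MibD is produced and active.
Required activator OxaS is absent, so *irpW* is not transcribed.
→ *irpW* is OFF in B.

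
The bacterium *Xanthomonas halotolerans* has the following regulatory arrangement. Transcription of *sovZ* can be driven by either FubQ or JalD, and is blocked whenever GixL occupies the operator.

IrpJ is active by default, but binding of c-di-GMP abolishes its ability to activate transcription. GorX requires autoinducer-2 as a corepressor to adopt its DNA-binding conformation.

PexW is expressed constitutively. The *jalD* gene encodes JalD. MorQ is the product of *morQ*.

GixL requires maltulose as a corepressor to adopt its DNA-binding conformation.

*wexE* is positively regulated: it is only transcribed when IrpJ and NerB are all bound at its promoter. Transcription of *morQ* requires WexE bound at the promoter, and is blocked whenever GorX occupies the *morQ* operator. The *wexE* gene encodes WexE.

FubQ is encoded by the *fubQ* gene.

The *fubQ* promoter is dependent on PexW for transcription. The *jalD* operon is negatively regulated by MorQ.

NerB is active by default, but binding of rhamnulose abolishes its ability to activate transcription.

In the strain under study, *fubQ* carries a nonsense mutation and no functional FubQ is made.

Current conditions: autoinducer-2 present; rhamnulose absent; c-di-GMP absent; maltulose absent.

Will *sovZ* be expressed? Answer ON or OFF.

ON

FubQ is non-functional in this strain, so it has no effect.
Maltulose is absent, so GixL is inactive.
Autoinducer-2 is present, so GorX is active.
c-di-GMP is absent, so IrpJ is active.
Rhamnulose is absent, so NerB is active.
No repressor is bound and IrpJ and NerB are active, so *wexE* is transcribed.
So WexE is produced and active.
With repressor GorX bound, *morQ* is not transcribed.
So MorQ is not produced.
With no repressor bound, *jalD* is transcribed.
So JalD is produced and active.
Activator JalD is present, so *sovZ* is transcribed.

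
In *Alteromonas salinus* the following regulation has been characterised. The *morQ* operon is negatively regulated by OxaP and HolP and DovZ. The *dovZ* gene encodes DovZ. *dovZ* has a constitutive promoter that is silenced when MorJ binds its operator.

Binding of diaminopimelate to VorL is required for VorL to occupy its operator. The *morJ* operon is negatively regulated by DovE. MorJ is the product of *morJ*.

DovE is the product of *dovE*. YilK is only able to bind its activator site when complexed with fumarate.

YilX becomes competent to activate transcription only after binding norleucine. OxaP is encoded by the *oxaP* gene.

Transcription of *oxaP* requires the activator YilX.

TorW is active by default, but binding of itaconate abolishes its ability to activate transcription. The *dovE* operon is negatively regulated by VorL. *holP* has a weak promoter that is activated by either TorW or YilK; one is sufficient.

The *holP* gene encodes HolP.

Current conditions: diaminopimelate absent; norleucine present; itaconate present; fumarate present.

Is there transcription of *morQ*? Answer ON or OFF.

OFF

Norleucine is present, so YilX is active.
No repressor is bound and YilX is active, so *oxaP* is transcribed.
So OxaP is produced and active.
Itaconate is present, so TorW is inactive.
Fumarate is present, so YilK is active.
Activator YilK is present, so *holP* is transcribed.
So HolP is produced and active.
Diaminopimelate is absent, so VorL is inactive.
With no repressor bound, *dovE* is transcribed.
So DovE is produced and active.
With repressor DovE bound, *morJ* is not transcribed.
So MorJ is not produced.
With no repressor bound, *dovZ* is transcribed.
So DovZ is produced and active.
With repressor OxaP bound, *morQ* is not transcribed.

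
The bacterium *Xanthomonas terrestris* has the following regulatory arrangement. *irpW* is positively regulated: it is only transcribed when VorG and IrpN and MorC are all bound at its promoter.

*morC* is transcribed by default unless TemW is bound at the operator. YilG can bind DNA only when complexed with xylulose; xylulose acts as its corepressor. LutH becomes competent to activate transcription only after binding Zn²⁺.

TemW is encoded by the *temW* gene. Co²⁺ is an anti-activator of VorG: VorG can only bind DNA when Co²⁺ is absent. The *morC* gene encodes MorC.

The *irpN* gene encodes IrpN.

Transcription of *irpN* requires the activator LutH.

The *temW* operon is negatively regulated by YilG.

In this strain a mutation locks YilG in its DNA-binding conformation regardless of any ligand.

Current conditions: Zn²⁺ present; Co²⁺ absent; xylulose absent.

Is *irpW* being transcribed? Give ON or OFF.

Co²⁺ is absent, so VorG is active.
Zn²⁺ is present, so LutH is active.
No repressor is bound and LutH is active, so *irpN* is transcribed.
So IrpN is produced and active.
YilG is constitutively active in this strain.
With repressor YilG bound, *temW* is not transcribed.
So TemW is not produced.
With no repressor bound, *morC* is transcribed.
So MorC is produced and active.
No repressor is bound and VorG and IrpN and MorC are active, so *irpW* is transcribed.

ON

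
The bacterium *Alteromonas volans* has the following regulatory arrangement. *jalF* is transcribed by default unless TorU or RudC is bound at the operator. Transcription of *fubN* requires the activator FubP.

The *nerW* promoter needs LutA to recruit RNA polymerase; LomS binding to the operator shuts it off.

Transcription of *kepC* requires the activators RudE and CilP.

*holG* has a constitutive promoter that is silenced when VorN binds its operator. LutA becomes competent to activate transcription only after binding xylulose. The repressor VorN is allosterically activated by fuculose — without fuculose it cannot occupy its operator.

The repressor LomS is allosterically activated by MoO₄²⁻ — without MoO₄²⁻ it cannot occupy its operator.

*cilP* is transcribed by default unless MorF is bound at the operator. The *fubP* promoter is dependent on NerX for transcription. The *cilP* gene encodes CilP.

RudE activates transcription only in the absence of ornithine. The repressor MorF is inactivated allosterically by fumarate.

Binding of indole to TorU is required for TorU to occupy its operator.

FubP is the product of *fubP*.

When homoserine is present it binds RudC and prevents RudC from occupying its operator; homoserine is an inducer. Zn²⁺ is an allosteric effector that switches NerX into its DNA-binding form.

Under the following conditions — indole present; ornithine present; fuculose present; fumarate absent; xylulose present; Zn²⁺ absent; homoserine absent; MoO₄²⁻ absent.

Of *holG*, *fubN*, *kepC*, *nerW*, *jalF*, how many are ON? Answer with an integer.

1

Fuculose is present, so VorN is active.
With repressor VorN bound, *holG* is not transcribed.
→ *holG* is OFF.
Zn²⁺ is absent, so NerX is inactive.
Required activator NerX is absent, so *fubP* is not transcribed.
So FubP is not produced.
Required activator FubP is absent, so *fubN* is not transcribed.
→ *fubN* is OFF.
Ornithine is present, so RudE is inactive.
Fumarate is absent, so MorF is active.
With repressor MorF bound, *cilP* is not transcribed.
So CilP is not produced.
Required activator RudE is absent, so *kepC* is not transcribed.
→ *kepC* is OFF.
Xylulose is present, so LutA is active.
MoO₄²⁻ is absent, so LomS is inactive.
No repressor is bound and LutA is active, so *nerW* is transcribed.
→ *nerW* is ON.
Indole is present, so TorU is active.
Homoserine is absent, so RudC is active.
With repressor TorU bound, *jalF* is not transcribed.
→ *jalF* is OFF.
1 of the 5 genes is transcribed.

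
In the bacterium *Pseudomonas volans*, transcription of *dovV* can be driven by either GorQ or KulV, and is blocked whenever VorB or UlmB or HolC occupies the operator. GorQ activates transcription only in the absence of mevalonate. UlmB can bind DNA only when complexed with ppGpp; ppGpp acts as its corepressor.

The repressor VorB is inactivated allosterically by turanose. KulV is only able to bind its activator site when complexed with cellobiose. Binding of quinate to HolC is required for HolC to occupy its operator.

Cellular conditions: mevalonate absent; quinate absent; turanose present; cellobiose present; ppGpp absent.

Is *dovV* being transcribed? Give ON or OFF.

Turanose is present, so VorB is inactive.
Mevalonate is absent, so GorQ is active.
ppGpp is absent, so UlmB is inactive.
Quinate is absent, so HolC is inactive.
Cellobiose is present, so KulV is active.
Activator GorQ is present, so *dovV* is transcribed.

ON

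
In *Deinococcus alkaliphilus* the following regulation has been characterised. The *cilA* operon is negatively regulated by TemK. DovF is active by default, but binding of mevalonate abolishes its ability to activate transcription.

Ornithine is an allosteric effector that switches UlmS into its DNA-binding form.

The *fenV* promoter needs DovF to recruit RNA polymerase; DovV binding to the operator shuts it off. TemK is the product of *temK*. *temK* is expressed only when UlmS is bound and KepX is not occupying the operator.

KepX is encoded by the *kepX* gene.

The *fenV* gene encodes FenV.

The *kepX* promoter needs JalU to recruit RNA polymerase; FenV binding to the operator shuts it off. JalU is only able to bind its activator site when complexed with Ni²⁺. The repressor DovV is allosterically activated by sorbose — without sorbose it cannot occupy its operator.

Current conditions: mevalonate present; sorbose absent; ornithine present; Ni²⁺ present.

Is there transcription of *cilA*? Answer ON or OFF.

ON

Sorbose is absent, so DovV is inactive.
Mevalonate is present, so DovF is inactive.
Required activator DovF is absent, so *fenV* is not transcribed.
So FenV is not produced.
Ni²⁺ is present, so JalU is active.
No repressor is bound and JalU is active, so *kepX* is transcribed.
So KepX is produced and active.
Ornithine is present, so UlmS is active.
With repressor KepX bound, *temK* is not transcribed.
So TemK is not produced.
With no repressor bound, *cilA* is transcribed.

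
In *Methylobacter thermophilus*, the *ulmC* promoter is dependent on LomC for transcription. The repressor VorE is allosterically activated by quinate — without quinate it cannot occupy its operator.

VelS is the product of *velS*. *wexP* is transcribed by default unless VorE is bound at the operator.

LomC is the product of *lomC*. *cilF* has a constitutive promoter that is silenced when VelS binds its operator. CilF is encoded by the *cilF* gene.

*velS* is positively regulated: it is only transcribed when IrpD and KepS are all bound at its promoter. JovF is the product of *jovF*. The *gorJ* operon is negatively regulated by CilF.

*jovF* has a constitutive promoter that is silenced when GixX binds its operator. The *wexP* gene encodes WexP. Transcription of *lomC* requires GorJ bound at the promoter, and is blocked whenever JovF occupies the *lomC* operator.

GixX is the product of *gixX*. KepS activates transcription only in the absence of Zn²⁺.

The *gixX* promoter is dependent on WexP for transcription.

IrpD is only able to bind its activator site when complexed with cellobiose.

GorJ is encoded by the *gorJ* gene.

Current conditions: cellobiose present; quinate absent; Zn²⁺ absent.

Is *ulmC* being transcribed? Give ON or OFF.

Quinate is absent, so VorE is inactive.
With no repressor bound, *wexP* is transcribed.
So WexP is produced and active.
No repressor is bound and WexP is active, so *gixX* is transcribed.
So GixX is produced and active.
With repressor GixX bound, *jovF* is not transcribed.
So JovF is not produced.
Cellobiose is present, so IrpD is active.
Zn²⁺ is absent, so KepS is active.
No repressor is bound and IrpD and KepS are active, so *velS* is transcribed.
So VelS is produced and active.
With repressor VelS bound, *cilF* is not transcribed.
So CilF is not produced.
With no repressor bound, *gorJ* is transcribed.
So GorJ is produced and active.
No repressor is bound and GorJ is active, so *lomC* is transcribed.
So LomC is produced and active.
No repressor is bound and LomC is active, so *ulmC* is transcribed.

ON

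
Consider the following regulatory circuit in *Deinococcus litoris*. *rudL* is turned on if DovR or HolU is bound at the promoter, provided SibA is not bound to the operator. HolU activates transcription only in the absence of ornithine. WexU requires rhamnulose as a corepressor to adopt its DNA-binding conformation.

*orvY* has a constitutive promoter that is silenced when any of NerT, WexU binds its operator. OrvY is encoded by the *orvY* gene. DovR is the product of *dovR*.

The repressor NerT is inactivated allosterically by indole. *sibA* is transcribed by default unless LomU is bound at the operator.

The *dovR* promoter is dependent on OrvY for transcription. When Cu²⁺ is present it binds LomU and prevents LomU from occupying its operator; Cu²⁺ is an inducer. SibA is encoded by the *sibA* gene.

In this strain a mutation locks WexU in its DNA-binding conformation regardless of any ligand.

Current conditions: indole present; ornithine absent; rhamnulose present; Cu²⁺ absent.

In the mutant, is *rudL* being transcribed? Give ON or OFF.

ON

Cu²⁺ is absent, so LomU is active.
With repressor LomU bound, *sibA* is not transcribed.
So SibA is not produced.
Indole is present, so NerT is inactive.
WexU is constitutively active in this strain.
With repressor WexU bound, *orvY* is not transcribed.
So OrvY is not produced.
Required activator OrvY is absent, so *dovR* is not transcribed.
So DovR is not produced.
Ornithine is absent, so HolU is active.
Activator HolU is present, so *rudL* is transcribed.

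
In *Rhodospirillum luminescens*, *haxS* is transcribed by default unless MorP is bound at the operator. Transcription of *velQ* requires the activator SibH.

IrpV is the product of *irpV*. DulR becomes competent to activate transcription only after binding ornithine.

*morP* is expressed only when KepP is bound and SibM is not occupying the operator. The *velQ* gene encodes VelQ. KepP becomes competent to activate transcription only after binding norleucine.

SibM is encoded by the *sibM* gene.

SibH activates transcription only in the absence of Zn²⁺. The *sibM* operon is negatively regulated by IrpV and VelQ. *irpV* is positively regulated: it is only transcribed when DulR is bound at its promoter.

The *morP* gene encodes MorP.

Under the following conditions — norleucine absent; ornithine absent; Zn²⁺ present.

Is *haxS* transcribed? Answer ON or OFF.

Ornithine is absent, so DulR is inactive.
Required activator DulR is absent, so *irpV* is not transcribed.
So IrpV is not produced.
Zn²⁺ is present, so SibH is inactive.
Required activator SibH is absent, so *velQ* is not transcribed.
So VelQ is not produced.
With no repressor bound, *sibM* is transcribed.
So SibM is produced and active.
Norleucine is absent, so KepP is inactive.
With repressor SibM bound, *morP* is not transcribed.
So MorP is not produced.
With no repressor bound, *haxS* is transcribed.

ON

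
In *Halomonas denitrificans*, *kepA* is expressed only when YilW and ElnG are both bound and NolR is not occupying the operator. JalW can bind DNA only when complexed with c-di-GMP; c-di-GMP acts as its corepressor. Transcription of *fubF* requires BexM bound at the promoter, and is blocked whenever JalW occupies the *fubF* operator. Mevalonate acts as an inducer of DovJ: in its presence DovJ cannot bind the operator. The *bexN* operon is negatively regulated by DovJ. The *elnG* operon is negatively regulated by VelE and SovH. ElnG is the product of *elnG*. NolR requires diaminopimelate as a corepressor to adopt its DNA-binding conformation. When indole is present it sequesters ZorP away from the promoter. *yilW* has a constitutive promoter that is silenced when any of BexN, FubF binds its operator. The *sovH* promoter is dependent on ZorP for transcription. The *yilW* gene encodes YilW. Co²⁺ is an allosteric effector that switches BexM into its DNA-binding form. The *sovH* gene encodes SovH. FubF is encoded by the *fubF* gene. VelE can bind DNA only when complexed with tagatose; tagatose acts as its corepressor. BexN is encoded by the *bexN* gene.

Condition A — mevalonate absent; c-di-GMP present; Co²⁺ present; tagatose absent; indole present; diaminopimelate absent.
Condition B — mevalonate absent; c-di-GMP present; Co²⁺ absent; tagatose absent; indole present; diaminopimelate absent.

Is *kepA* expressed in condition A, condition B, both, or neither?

both

Condition A:
Mevalonate is absent, so DovJ is active.
With repressor DovJ bound, *bexN* is not transcribed.
So BexN is not produced.
c-di-GMP is present, so JalW is active.
Co²⁺ is present, so BexM is active.
With repressor JalW bound, *fubF* is not transcribed.
So FubF is not produced.
With no repressor bound, *yilW* is transcribed.
So YilW is produced and active.
Tagatose is absent, so VelE is inactive.
Indole is present, so ZorP is inactive.
Required activator ZorP is absent, so *sovH* is not transcribed.
So SovH is not produced.
With no repressor bound, *elnG* is transcribed.
So ElnG is produced and active.
Diaminopimelate is absent, so NolR is inactive.
No repressor is bound and YilW and ElnG are active, so *kepA* is transcribed.
→ *kepA* is ON in A.
Condition B:
Mevalonate is absent, so DovJ is active.
With repressor DovJ bound, *bexN* is not transcribed.
So BexN is not produced.
c-di-GMP is present, so JalW is active.
Co²⁺ is absent, so BexM is inactive.
With repressor JalW bound, *fubF* is not transcribed.
So FubF is not produced.
With no repressor bound, *yilW* is transcribed.
So YilW is produced and active.
Tagatose is absent, so VelE is inactive.
Indole is present, so ZorP is inactive.
Required activator ZorP is absent, so *sovH* is not transcribed.
So SovH is not produced.
With no repressor bound, *elnG* is transcribed.
So ElnG is produced and active.
Diaminopimelate is absent, so NolR is inactive.
No repressor is bound and YilW and ElnG are active, so *kepA* is transcribed.
→ *kepA* is ON in B.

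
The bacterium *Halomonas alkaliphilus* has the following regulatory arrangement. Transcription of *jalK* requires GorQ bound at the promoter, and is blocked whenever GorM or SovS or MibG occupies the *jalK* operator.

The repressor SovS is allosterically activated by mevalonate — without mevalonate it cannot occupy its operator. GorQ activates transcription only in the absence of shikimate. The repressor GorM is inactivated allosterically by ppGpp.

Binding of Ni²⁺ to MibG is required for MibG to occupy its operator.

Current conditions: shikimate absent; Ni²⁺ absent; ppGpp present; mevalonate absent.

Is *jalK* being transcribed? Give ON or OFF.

Shikimate is absent, so GorQ is active.
ppGpp is present, so GorM is inactive.
Mevalonate is absent, so SovS is inactive.
Ni²⁺ is absent, so MibG is inactive.
No repressor is bound and GorQ is active, so *jalK* is transcribed.

ON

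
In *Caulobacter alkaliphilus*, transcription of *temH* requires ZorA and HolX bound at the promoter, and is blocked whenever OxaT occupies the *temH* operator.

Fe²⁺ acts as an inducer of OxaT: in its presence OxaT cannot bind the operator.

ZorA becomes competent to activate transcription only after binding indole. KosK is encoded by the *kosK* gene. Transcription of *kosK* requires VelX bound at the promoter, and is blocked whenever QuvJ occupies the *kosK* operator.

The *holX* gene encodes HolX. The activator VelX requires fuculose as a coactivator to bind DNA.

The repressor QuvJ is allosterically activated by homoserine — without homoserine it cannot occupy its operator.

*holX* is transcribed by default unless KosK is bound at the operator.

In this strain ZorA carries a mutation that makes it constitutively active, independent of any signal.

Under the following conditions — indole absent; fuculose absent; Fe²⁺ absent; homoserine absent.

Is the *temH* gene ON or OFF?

OFF

Fe²⁺ is absent, so OxaT is active.
ZorA is constitutively active in this strain.
Fuculose is absent, so VelX is inactive.
Homoserine is absent, so QuvJ is inactive.
Required activator VelX is absent, so *kosK* is not transcribed.
So KosK is not produced.
With no repressor bound, *holX* is transcribed.
So HolX is produced and active.
With repressor OxaT bound, *temH* is not transcribed.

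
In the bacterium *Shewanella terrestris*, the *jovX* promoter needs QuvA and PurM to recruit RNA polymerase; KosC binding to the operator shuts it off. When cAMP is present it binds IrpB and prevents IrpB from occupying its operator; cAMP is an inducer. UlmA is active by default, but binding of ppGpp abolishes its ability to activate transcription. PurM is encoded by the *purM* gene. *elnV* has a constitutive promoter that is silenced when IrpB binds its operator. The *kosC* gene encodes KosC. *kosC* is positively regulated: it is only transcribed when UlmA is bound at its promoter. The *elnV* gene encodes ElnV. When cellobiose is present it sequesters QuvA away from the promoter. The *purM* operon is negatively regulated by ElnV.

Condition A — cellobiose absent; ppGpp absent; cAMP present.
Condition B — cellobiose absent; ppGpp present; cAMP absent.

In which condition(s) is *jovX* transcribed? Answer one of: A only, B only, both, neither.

B only

Condition A:
Cellobiose is absent, so QuvA is active.
ppGpp is absent, so UlmA is active.
No repressor is bound and UlmA is active, so *kosC* is transcribed.
So KosC is produced and active.
cAMP is present, so IrpB is inactive.
With no repressor bound, *elnV* is transcribed.
So ElnV is produced and active.
With repressor ElnV bound, *purM* is not transcribed.
So PurM is not produced.
With repressor KosC bound, *jovX* is not transcribed.
→ *jovX* is OFF in A.
Condition B:
Cellobiose is absent, so QuvA is active.
ppGpp is present, so UlmA is inactive.
Required activator UlmA is absent, so *kosC* is not transcribed.
So KosC is not produced.
cAMP is absent, so IrpB is active.
With repressor IrpB bound, *elnV* is not transcribed.
So ElnV is not produced.
With no repressor bound, *purM* is transcribed.
So PurM is produced and active.
No repressor is bound and QuvA and PurM are active, so *jovX* is transcribed.
→ *jovX* is ON in B.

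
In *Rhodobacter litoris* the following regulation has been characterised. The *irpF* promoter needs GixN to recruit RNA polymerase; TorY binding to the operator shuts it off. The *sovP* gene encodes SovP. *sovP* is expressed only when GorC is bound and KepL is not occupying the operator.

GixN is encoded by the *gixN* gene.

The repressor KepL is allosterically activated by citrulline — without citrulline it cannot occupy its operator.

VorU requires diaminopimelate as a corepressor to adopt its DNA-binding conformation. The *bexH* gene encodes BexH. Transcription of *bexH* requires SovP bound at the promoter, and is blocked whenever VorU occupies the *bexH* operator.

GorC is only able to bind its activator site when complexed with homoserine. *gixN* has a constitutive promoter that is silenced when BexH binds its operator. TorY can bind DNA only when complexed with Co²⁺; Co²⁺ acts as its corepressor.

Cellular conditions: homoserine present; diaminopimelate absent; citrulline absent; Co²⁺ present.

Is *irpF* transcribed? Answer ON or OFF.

OFF

Co²⁺ is present, so TorY is active.
Diaminopimelate is absent, so VorU is inactive.
Homoserine is present, so GorC is active.
Citrulline is absent, so KepL is inactive.
No repressor is bound and GorC is active, so *sovP* is transcribed.
So SovP is produced and active.
No repressor is bound and SovP is active, so *bexH* is transcribed.
So BexH is produced and active.
With repressor BexH bound, *gixN* is not transcribed.
So GixN is not produced.
With repressor TorY bound, *irpF* is not transcribed.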